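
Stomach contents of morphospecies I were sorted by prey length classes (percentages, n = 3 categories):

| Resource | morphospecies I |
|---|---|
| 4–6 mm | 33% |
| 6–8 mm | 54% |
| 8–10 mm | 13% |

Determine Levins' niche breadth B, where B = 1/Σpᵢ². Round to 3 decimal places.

2.396

Convert percentages to proportions (divide by 100).
Σpᵢ² = 0.33² + 0.54² + 0.13² = 0.1089 + 0.2916 + 0.0169 = 0.4174
B = 1 / 0.4174 = 2.39578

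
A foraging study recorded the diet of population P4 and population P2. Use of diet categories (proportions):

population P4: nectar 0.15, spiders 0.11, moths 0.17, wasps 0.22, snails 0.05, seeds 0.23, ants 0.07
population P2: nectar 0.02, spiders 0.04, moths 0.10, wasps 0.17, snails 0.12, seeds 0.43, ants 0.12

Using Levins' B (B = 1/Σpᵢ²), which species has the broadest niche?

population P4

Σp_P4ᵢ² = 0.15² + 0.11² + 0.17² + 0.22² + 0.05² + 0.23² + 0.07² = 0.0225 + 0.0121 + 0.0289 + 0.0484 + 0.0025 + 0.0529 + 0.0049 = 0.1722
B_P4 = 1 / 0.1722 = 5.8072
Σp_P2ᵢ² = 0.02² + 0.04² + 0.10² + 0.17² + 0.12² + 0.43² + 0.12² = 0.0004 + 0.0016 + 0.0100 + 0.0289 + 0.0144 + 0.1849 + 0.0144 = 0.2546
B_P2 = 1 / 0.2546 = 3.9277
Highest B → broadest niche (most generalist): population P4 (B = 5.81).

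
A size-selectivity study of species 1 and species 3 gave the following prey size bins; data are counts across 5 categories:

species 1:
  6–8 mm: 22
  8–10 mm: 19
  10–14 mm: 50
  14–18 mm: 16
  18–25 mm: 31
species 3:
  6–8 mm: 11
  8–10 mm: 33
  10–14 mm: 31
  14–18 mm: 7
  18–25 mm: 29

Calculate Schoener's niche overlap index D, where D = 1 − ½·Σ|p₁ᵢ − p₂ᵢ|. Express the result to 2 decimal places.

0.80

Proportions for species 1 (n=138): 22/138=0.1594, 19/138=0.1377, 50/138=0.3623, 16/138=0.1159, 31/138=0.2246
Proportions for species 3 (n=111): 11/111=0.0991, 33/111=0.2973, 31/111=0.2793, 7/111=0.0631, 29/111=0.2613
Σ|p₁ᵢ − p₂ᵢ| = 0.0603 + 0.1596 + 0.0830 + 0.0528 + 0.0367 = 0.3924
D = 1 − ½ × 0.3924 = 1 − 0.19620 = 0.80380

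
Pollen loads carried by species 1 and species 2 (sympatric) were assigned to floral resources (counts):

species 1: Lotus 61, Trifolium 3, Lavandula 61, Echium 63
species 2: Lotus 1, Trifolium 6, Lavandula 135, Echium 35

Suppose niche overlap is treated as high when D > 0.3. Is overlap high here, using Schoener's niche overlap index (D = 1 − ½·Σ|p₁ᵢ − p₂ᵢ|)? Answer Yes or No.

Proportions for species 1 (n=188): 61/188=0.3245, 3/188=0.0160, 61/188=0.3245, 63/188=0.3351
Proportions for species 2 (n=177): 1/177=0.0056, 6/177=0.0339, 135/177=0.7627, 35/177=0.1977
Σ|p₁ᵢ − p₂ᵢ| = 0.3189 + 0.0179 + 0.4382 + 0.1374 = 0.9124
D = 1 − ½ × 0.9124 = 1 − 0.45620 = 0.54380
D = 0.54380 > 0.3 → Yes.

Yes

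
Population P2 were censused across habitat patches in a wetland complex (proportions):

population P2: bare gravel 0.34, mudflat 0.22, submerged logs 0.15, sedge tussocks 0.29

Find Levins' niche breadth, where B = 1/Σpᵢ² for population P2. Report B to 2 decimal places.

3.70

Σpᵢ² = 0.34² + 0.22² + 0.15² + 0.29² = 0.1156 + 0.0484 + 0.0225 + 0.0841 = 0.2706
B = 1 / 0.2706 = 3.6955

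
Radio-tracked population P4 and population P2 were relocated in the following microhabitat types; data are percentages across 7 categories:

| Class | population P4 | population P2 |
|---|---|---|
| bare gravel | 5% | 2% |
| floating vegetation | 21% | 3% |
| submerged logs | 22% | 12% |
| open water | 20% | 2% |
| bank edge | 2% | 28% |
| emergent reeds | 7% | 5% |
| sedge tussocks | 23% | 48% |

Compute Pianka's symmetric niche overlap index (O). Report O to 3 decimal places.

0.625

Convert percentages to proportions (divide by 100).
Σ p₁ᵢp₂ᵢ = 0.0010 + 0.0063 + 0.0264 + 0.0040 + 0.0056 + 0.0035 + 0.1104 = 0.1572
Σp_1ᵢ² = 0.05² + 0.21² + 0.22² + 0.20² + 0.02² + 0.07² + 0.23² = 0.0025 + 0.0441 + 0.0484 + 0.0400 + 0.0004 + 0.0049 + 0.0529 = 0.1932
Σp_2ᵢ² = 0.02² + 0.03² + 0.12² + 0.02² + 0.28² + 0.05² + 0.48² = 0.0004 + 0.0009 + 0.0144 + 0.0004 + 0.0784 + 0.0025 + 0.2304 = 0.3274
O = 0.1572 / √(0.1932 × 0.3274) = 0.1572 / 0.251503 = 0.62504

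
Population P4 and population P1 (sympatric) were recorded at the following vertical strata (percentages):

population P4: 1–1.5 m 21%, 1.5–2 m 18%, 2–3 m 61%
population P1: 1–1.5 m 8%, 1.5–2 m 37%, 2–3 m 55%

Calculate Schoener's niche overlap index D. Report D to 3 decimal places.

Convert percentages to proportions (divide by 100).
Σ|p₁ᵢ − p₂ᵢ| = 0.13 + 0.19 + 0.06 = 0.38
D = 1 − ½ × 0.38 = 1 − 0.190 = 0.81000

0.810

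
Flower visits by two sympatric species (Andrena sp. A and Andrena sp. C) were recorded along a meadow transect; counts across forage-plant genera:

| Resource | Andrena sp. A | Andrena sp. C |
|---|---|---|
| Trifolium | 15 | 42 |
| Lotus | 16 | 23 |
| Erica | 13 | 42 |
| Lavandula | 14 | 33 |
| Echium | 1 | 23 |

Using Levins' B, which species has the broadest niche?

Andrena sp. C

Proportions for Andrena sp. A (n=59): 15/59=0.2542, 16/59=0.2712, 13/59=0.2203, 14/59=0.2373, 1/59=0.0169
Proportions for Andrena sp. C (n=163): 42/163=0.2577, 23/163=0.1411, 42/163=0.2577, 33/163=0.2025, 23/163=0.1411
Σp_Aᵢ² = 0.2542² + 0.2712² + 0.2203² + 0.2373² + 0.0169² = 0.064618 + 0.073549 + 0.048532 + 0.056311 + 0.000286 = 0.243296
B_A = 1 / 0.243296 = 4.1102
Σp_Cᵢ² = 0.2577² + 0.1411² + 0.2577² + 0.2025² + 0.1411² = 0.066409 + 0.019909 + 0.066409 + 0.041006 + 0.019909 = 0.213642
B_C = 1 / 0.213642 = 4.6807
Highest B → broadest niche (most generalist): Andrena sp. C (B = 4.68).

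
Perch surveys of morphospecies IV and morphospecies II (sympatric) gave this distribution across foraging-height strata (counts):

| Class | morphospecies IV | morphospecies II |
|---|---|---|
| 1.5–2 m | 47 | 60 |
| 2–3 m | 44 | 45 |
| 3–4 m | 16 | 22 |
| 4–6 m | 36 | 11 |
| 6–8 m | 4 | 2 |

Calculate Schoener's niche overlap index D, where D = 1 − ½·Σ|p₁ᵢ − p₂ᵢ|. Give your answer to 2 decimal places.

Proportions for morphospecies IV (n=147): 47/147=0.3197, 44/147=0.2993, 16/147=0.1088, 36/147=0.2449, 4/147=0.0272
Proportions for morphospecies II (n=140): 60/140=0.4286, 45/140=0.3214, 22/140=0.1571, 11/140=0.0786, 2/140=0.0143
Σ|p₁ᵢ − p₂ᵢ| = 0.1089 + 0.0221 + 0.0483 + 0.1663 + 0.0129 = 0.3585
D = 1 − ½ × 0.3585 = 1 − 0.17925 = 0.82075

0.82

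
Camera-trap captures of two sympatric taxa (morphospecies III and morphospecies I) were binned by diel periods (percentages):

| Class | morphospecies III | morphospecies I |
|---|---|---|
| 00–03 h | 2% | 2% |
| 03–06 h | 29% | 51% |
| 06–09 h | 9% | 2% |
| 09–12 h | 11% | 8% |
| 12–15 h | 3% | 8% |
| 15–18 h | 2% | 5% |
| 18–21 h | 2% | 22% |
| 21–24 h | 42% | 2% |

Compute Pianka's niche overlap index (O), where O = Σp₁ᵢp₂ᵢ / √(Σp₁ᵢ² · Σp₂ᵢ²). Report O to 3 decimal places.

0.578

Convert percentages to proportions (divide by 100).
Σ p₁ᵢp₂ᵢ = 0.0004 + 0.1479 + 0.0018 + 0.0088 + 0.0024 + 0.0010 + 0.0044 + 0.0084 = 0.1751
Σp_1ᵢ² = 0.02² + 0.29² + 0.09² + 0.11² + 0.03² + 0.02² + 0.02² + 0.42² = 0.0004 + 0.0841 + 0.0081 + 0.0121 + 0.0009 + 0.0004 + 0.0004 + 0.1764 = 0.2828
Σp_2ᵢ² = 0.02² + 0.51² + 0.02² + 0.08² + 0.08² + 0.05² + 0.22² + 0.02² = 0.0004 + 0.2601 + 0.0004 + 0.0064 + 0.0064 + 0.0025 + 0.0484 + 0.0004 = 0.3250
O = 0.1751 / √(0.2828 × 0.3250) = 0.1751 / 0.303167 = 0.57757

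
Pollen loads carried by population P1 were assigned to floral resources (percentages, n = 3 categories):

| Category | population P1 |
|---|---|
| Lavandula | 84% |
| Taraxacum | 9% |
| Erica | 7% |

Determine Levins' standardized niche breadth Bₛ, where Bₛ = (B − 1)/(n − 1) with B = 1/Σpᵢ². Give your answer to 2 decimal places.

Convert percentages to proportions (divide by 100).
Σpᵢ² = 0.84² + 0.09² + 0.07² = 0.7056 + 0.0081 + 0.0049 = 0.7186
B = 1 / 0.7186 = 1.3916
Bₛ = (B − 1)/(n − 1) = (1.3916 − 1)/(3 − 1) = 0.3916/2 = 0.1958

0.20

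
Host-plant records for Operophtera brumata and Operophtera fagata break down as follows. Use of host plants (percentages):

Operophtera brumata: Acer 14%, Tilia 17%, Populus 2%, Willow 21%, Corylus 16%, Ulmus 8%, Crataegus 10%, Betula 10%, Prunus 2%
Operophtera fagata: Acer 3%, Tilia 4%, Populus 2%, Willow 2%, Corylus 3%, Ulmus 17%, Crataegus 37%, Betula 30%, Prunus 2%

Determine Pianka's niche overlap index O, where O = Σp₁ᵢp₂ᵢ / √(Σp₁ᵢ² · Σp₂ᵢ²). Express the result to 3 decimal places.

0.521

Convert percentages to proportions (divide by 100).
Σ p₁ᵢp₂ᵢ = 0.0042 + 0.0068 + 0.0004 + 0.0042 + 0.0048 + 0.0136 + 0.0370 + 0.0300 + 0.0004 = 0.1014
Σp_1ᵢ² = 0.14² + 0.17² + 0.02² + 0.21² + 0.16² + 0.08² + 0.10² + 0.10² + 0.02² = 0.0196 + 0.0289 + 0.0004 + 0.0441 + 0.0256 + 0.0064 + 0.0100 + 0.0100 + 0.0004 = 0.1454
Σp_2ᵢ² = 0.03² + 0.04² + 0.02² + 0.02² + 0.03² + 0.17² + 0.37² + 0.30² + 0.02² = 0.0009 + 0.0016 + 0.0004 + 0.0004 + 0.0009 + 0.0289 + 0.1369 + 0.0900 + 0.0004 = 0.2604
O = 0.1014 / √(0.1454 × 0.2604) = 0.1014 / 0.194582 = 0.52112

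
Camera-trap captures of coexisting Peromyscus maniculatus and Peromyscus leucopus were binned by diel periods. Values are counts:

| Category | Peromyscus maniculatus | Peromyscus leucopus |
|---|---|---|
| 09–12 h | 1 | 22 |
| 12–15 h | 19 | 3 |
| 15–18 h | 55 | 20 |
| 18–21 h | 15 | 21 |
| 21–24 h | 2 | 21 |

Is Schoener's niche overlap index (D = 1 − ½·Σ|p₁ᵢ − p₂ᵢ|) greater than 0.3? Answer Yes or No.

Yes

Proportions for Peromyscus maniculatus (n=92): 1/92=0.0109, 19/92=0.2065, 55/92=0.5978, 15/92=0.1630, 2/92=0.0217
Proportions for Peromyscus leucopus (n=87): 22/87=0.2529, 3/87=0.0345, 20/87=0.2299, 21/87=0.2414, 21/87=0.2414
Σ|p₁ᵢ − p₂ᵢ| = 0.2420 + 0.1720 + 0.3679 + 0.0784 + 0.2197 = 1.0800
D = 1 − ½ × 1.0800 = 1 − 0.54000 = 0.46000
D = 0.46000 > 0.3 → Yes.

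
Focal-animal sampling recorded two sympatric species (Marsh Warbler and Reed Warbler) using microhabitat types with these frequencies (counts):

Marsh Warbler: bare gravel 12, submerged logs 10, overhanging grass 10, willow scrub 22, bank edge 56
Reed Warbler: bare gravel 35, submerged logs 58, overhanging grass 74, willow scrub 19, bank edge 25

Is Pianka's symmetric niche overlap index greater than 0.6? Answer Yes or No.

No

Proportions for Marsh Warbler (n=110): 12/110=0.1091, 10/110=0.0909, 10/110=0.0909, 22/110=0.2000, 56/110=0.5091
Proportions for Reed Warbler (n=211): 35/211=0.1659, 58/211=0.2749, 74/211=0.3507, 19/211=0.0900, 25/211=0.1185
Σ p₁ᵢp₂ᵢ = 0.018100 + 0.024988 + 0.031879 + 0.018000 + 0.060328 = 0.153295
Σp_1ᵢ² = 0.1091² + 0.0909² + 0.0909² + 0.2000² + 0.5091² = 0.011903 + 0.008263 + 0.008263 + 0.040000 + 0.259183 = 0.327612
Σp_2ᵢ² = 0.1659² + 0.2749² + 0.3507² + 0.0900² + 0.1185² = 0.027523 + 0.075570 + 0.122990 + 0.008100 + 0.014042 = 0.248225
O = 0.153295 / √(0.327612 × 0.248225) = 0.153295 / 0.2851692 = 0.5376
O = 0.5376 < 0.6 → No.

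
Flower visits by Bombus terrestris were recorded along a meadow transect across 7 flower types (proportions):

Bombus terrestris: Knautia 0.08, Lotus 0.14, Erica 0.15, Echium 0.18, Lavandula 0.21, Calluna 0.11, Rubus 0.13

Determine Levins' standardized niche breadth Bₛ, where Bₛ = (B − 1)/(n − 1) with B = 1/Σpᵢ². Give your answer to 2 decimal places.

Σpᵢ² = 0.08² + 0.14² + 0.15² + 0.18² + 0.21² + 0.11² + 0.13² = 0.0064 + 0.0196 + 0.0225 + 0.0324 + 0.0441 + 0.0121 + 0.0169 = 0.1540
B = 1 / 0.1540 = 6.4935
Bₛ = (B − 1)/(n − 1) = (6.4935 − 1)/(7 − 1) = 5.4935/6 = 0.9156

0.92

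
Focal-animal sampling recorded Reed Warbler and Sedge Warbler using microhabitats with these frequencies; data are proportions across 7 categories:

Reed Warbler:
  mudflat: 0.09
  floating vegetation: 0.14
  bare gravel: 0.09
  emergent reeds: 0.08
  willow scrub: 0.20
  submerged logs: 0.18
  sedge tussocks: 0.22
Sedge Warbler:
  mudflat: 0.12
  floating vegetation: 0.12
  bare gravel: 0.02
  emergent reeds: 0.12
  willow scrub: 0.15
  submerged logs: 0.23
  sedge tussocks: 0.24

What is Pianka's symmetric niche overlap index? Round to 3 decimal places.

0.962

Σ p₁ᵢp₂ᵢ = 0.0108 + 0.0168 + 0.0018 + 0.0096 + 0.0300 + 0.0414 + 0.0528 = 0.1632
Σp_1ᵢ² = 0.09² + 0.14² + 0.09² + 0.08² + 0.20² + 0.18² + 0.22² = 0.0081 + 0.0196 + 0.0081 + 0.0064 + 0.0400 + 0.0324 + 0.0484 = 0.1630
Σp_2ᵢ² = 0.12² + 0.12² + 0.02² + 0.12² + 0.15² + 0.23² + 0.24² = 0.0144 + 0.0144 + 0.0004 + 0.0144 + 0.0225 + 0.0529 + 0.0576 = 0.1766
O = 0.1632 / √(0.1630 × 0.1766) = 0.1632 / 0.169664 = 0.96190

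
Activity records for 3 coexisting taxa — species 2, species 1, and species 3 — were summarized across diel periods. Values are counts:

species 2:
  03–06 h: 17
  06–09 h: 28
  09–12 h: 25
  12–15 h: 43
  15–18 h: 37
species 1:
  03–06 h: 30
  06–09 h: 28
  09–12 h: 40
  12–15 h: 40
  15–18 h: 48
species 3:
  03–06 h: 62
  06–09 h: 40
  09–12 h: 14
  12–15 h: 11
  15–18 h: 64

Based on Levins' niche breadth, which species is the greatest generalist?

Proportions for species 2 (n=150): 17/150=0.1133, 28/150=0.1867, 25/150=0.1667, 43/150=0.2867, 37/150=0.2467
Proportions for species 1 (n=186): 30/186=0.1613, 28/186=0.1505, 40/186=0.2151, 40/186=0.2151, 48/186=0.2581
Proportions for species 3 (n=191): 62/191=0.3246, 40/191=0.2094, 14/191=0.0733, 11/191=0.0576, 64/191=0.3351
Σp_2ᵢ² = 0.1133² + 0.1867² + 0.1667² + 0.2867² + 0.2467² = 0.012837 + 0.034857 + 0.027789 + 0.082197 + 0.060861 = 0.218541
B_2 = 1 / 0.218541 = 4.5758
Σp_1ᵢ² = 0.1613² + 0.1505² + 0.2151² + 0.2151² + 0.2581² = 0.026018 + 0.022650 + 0.046268 + 0.046268 + 0.066616 = 0.207820
B_1 = 1 / 0.207820 = 4.8119
Σp_3ᵢ² = 0.3246² + 0.2094² + 0.0733² + 0.0576² + 0.3351² = 0.105365 + 0.043848 + 0.005373 + 0.003318 + 0.112292 = 0.270196
B_3 = 1 / 0.270196 = 3.7010
Highest B → broadest niche (most generalist): species 1 (B = 4.81).

species 1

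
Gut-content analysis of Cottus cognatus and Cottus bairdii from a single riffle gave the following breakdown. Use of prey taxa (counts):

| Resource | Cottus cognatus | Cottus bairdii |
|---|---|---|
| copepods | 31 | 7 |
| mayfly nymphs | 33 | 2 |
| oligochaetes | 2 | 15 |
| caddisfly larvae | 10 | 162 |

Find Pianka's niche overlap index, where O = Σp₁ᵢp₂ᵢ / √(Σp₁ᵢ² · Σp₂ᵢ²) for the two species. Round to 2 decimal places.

0.26

Proportions for Cottus cognatus (n=76): 31/76=0.4079, 33/76=0.4342, 2/76=0.0263, 10/76=0.1316
Proportions for Cottus bairdii (n=186): 7/186=0.0376, 2/186=0.0108, 15/186=0.0806, 162/186=0.8710
Σ p₁ᵢp₂ᵢ = 0.015337 + 0.004689 + 0.002120 + 0.114624 = 0.136770
Σp_1ᵢ² = 0.4079² + 0.4342² + 0.0263² + 0.1316² = 0.166382 + 0.188530 + 0.000692 + 0.017319 = 0.372923
Σp_2ᵢ² = 0.0376² + 0.0108² + 0.0806² + 0.8710² = 0.001414 + 0.000117 + 0.006496 + 0.758641 = 0.766668
O = 0.136770 / √(0.372923 × 0.766668) = 0.136770 / 0.5347038 = 0.2558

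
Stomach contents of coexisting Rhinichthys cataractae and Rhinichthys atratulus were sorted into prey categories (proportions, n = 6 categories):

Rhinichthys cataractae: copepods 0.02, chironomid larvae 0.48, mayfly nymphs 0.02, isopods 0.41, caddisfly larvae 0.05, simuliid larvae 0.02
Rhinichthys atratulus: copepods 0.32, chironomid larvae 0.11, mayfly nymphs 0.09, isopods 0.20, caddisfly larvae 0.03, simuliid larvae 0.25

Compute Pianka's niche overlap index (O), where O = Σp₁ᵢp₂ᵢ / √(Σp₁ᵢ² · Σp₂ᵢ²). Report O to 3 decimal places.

0.496

Σ p₁ᵢp₂ᵢ = 0.0064 + 0.0528 + 0.0018 + 0.0820 + 0.0015 + 0.0050 = 0.1495
Σp_1ᵢ² = 0.02² + 0.48² + 0.02² + 0.41² + 0.05² + 0.02² = 0.0004 + 0.2304 + 0.0004 + 0.1681 + 0.0025 + 0.0004 = 0.4022
Σp_2ᵢ² = 0.32² + 0.11² + 0.09² + 0.20² + 0.03² + 0.25² = 0.1024 + 0.0121 + 0.0081 + 0.0400 + 0.0009 + 0.0625 = 0.2260
O = 0.1495 / √(0.4022 × 0.2260) = 0.1495 / 0.301492 = 0.49587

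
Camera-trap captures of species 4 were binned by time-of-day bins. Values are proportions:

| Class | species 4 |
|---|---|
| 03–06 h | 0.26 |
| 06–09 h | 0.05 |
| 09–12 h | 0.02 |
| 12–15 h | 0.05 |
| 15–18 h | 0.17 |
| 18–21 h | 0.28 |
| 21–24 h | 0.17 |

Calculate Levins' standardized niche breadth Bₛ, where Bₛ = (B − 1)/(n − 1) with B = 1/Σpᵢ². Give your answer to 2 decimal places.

Σpᵢ² = 0.26² + 0.05² + 0.02² + 0.05² + 0.17² + 0.28² + 0.17² = 0.0676 + 0.0025 + 0.0004 + 0.0025 + 0.0289 + 0.0784 + 0.0289 = 0.2092
B = 1 / 0.2092 = 4.7801
Bₛ = (B − 1)/(n − 1) = (4.7801 − 1)/(7 − 1) = 3.7801/6 = 0.6300

0.63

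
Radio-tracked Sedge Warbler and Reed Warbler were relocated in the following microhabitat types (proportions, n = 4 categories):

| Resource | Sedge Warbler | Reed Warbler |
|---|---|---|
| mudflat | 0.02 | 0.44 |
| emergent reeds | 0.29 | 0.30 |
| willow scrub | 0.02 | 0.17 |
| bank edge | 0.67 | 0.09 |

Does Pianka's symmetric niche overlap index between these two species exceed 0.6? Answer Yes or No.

Σ p₁ᵢp₂ᵢ = 0.0088 + 0.0870 + 0.0034 + 0.0603 = 0.1595
Σp_1ᵢ² = 0.02² + 0.29² + 0.02² + 0.67² = 0.0004 + 0.0841 + 0.0004 + 0.4489 = 0.5338
Σp_2ᵢ² = 0.44² + 0.30² + 0.17² + 0.09² = 0.1936 + 0.0900 + 0.0289 + 0.0081 = 0.3206
O = 0.1595 / √(0.5338 × 0.3206) = 0.1595 / 0.41369 = 0.3856
O = 0.3856 < 0.6 → No.

No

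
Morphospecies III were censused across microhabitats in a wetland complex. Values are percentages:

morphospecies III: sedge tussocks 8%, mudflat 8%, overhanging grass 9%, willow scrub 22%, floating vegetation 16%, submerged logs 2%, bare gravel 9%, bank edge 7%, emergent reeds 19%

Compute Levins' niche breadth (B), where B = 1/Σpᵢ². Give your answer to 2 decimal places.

6.93

Convert percentages to proportions (divide by 100).
Σpᵢ² = 0.08² + 0.08² + 0.09² + 0.22² + 0.16² + 0.02² + 0.09² + 0.07² + 0.19² = 0.0064 + 0.0064 + 0.0081 + 0.0484 + 0.0256 + 0.0004 + 0.0081 + 0.0049 + 0.0361 = 0.1444
B = 1 / 0.1444 = 6.9252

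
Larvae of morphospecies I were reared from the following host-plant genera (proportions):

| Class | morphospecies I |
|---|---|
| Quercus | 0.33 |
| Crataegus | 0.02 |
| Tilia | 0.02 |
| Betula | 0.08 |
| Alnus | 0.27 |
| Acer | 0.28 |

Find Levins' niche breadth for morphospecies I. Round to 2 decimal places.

Σpᵢ² = 0.33² + 0.02² + 0.02² + 0.08² + 0.27² + 0.28² = 0.1089 + 0.0004 + 0.0004 + 0.0064 + 0.0729 + 0.0784 = 0.2674
B = 1 / 0.2674 = 3.7397

3.74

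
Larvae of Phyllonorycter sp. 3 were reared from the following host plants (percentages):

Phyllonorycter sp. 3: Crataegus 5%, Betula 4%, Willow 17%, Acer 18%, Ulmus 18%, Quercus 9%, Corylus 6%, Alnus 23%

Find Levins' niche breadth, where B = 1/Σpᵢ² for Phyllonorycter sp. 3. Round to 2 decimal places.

Convert percentages to proportions (divide by 100).
Σpᵢ² = 0.05² + 0.04² + 0.17² + 0.18² + 0.18² + 0.09² + 0.06² + 0.23² = 0.0025 + 0.0016 + 0.0289 + 0.0324 + 0.0324 + 0.0081 + 0.0036 + 0.0529 = 0.1624
B = 1 / 0.1624 = 6.1576

6.16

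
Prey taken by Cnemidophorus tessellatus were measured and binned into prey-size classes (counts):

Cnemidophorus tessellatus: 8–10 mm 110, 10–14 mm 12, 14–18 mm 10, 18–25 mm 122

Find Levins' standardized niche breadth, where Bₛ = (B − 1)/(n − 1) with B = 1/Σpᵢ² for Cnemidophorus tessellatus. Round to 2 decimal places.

0.46

Proportions for Cnemidophorus tessellatus (n=254): 110/254=0.4331, 12/254=0.0472, 10/254=0.0394, 122/254=0.4803
Σpᵢ² = 0.4331² + 0.0472² + 0.0394² + 0.4803² = 0.187576 + 0.002228 + 0.001552 + 0.230688 = 0.422044
B = 1 / 0.422044 = 2.3694
Bₛ = (B − 1)/(n − 1) = (2.3694 − 1)/(4 − 1) = 1.3694/3 = 0.4565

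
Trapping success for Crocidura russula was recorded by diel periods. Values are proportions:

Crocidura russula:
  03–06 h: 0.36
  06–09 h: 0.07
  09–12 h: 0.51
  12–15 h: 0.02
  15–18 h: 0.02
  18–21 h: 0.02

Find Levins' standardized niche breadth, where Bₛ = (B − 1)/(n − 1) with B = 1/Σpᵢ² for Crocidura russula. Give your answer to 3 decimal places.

0.305

Σpᵢ² = 0.36² + 0.07² + 0.51² + 0.02² + 0.02² + 0.02² = 0.1296 + 0.0049 + 0.2601 + 0.0004 + 0.0004 + 0.0004 = 0.3958
B = 1 / 0.3958 = 2.52653
Bₛ = (B − 1)/(n − 1) = (2.52653 − 1)/(6 − 1) = 1.52653/5 = 0.30531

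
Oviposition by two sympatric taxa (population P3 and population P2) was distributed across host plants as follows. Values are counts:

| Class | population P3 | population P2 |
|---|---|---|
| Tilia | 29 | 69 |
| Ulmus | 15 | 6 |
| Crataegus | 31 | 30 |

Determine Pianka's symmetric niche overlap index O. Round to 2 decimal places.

0.89

Proportions for population P3 (n=75): 29/75=0.3867, 15/75=0.2000, 31/75=0.4133
Proportions for population P2 (n=105): 69/105=0.6571, 6/105=0.0571, 30/105=0.2857
Σ p₁ᵢp₂ᵢ = 0.254101 + 0.011420 + 0.118080 = 0.383601
Σp_1ᵢ² = 0.3867² + 0.2000² + 0.4133² = 0.149537 + 0.040000 + 0.170817 = 0.360354
Σp_2ᵢ² = 0.6571² + 0.0571² + 0.2857² = 0.431780 + 0.003260 + 0.081624 = 0.516664
O = 0.383601 / √(0.360354 × 0.516664) = 0.383601 / 0.4314881 = 0.8890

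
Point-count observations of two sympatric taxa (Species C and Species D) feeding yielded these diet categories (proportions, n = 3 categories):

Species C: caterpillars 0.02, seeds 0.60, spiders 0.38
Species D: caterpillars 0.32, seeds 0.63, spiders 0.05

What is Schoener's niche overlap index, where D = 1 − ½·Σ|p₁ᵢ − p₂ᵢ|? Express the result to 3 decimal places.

0.670

Σ|p₁ᵢ − p₂ᵢ| = 0.30 + 0.03 + 0.33 = 0.66
D = 1 − ½ × 0.66 = 1 − 0.330 = 0.67000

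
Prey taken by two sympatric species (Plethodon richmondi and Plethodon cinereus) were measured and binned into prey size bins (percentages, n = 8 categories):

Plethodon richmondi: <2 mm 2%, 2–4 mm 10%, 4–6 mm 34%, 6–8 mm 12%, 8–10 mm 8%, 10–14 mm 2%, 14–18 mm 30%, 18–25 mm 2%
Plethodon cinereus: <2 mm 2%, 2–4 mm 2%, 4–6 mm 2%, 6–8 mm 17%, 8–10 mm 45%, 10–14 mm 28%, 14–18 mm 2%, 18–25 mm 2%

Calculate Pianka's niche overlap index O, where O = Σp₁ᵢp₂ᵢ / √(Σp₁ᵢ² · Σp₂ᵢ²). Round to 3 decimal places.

Convert percentages to proportions (divide by 100).
Σ p₁ᵢp₂ᵢ = 0.0004 + 0.0020 + 0.0068 + 0.0204 + 0.0360 + 0.0056 + 0.0060 + 0.0004 = 0.0776
Σp_1ᵢ² = 0.02² + 0.10² + 0.34² + 0.12² + 0.08² + 0.02² + 0.30² + 0.02² = 0.0004 + 0.0100 + 0.1156 + 0.0144 + 0.0064 + 0.0004 + 0.0900 + 0.0004 = 0.2376
Σp_2ᵢ² = 0.02² + 0.02² + 0.02² + 0.17² + 0.45² + 0.28² + 0.02² + 0.02² = 0.0004 + 0.0004 + 0.0004 + 0.0289 + 0.2025 + 0.0784 + 0.0004 + 0.0004 = 0.3118
O = 0.0776 / √(0.2376 × 0.3118) = 0.0776 / 0.272183 = 0.28510

0.285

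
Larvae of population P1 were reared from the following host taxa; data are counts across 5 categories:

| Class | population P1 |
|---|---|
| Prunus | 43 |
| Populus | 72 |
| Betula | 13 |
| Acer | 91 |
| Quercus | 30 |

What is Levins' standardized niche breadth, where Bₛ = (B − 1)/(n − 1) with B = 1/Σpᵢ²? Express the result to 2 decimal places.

Proportions for population P1 (n=249): 43/249=0.1727, 72/249=0.2892, 13/249=0.0522, 91/249=0.3655, 30/249=0.1205
Σpᵢ² = 0.1727² + 0.2892² + 0.0522² + 0.3655² + 0.1205² = 0.029825 + 0.083637 + 0.002725 + 0.133590 + 0.014520 = 0.264297
B = 1 / 0.264297 = 3.7836
Bₛ = (B − 1)/(n − 1) = (3.7836 − 1)/(5 − 1) = 2.7836/4 = 0.6959

0.70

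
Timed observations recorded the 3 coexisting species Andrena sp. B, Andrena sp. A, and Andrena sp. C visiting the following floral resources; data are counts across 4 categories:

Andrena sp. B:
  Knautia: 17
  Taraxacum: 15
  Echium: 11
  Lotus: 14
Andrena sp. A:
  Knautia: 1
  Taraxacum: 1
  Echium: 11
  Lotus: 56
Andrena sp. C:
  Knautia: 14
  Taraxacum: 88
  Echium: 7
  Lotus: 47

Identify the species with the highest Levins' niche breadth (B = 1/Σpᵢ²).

Andrena sp. B

Proportions for Andrena sp. B (n=57): 17/57=0.2982, 15/57=0.2632, 11/57=0.1930, 14/57=0.2456
Proportions for Andrena sp. A (n=69): 1/69=0.0145, 1/69=0.0145, 11/69=0.1594, 56/69=0.8116
Proportions for Andrena sp. C (n=156): 14/156=0.0897, 88/156=0.5641, 7/156=0.0449, 47/156=0.3013
Σp_Bᵢ² = 0.2982² + 0.2632² + 0.1930² + 0.2456² = 0.088923 + 0.069274 + 0.037249 + 0.060319 = 0.255765
B_B = 1 / 0.255765 = 3.9098
Σp_Aᵢ² = 0.0145² + 0.0145² + 0.1594² + 0.8116² = 0.000210 + 0.000210 + 0.025408 + 0.658695 = 0.684523
B_A = 1 / 0.684523 = 1.4609
Σp_Cᵢ² = 0.0897² + 0.5641² + 0.0449² + 0.3013² = 0.008046 + 0.318209 + 0.002016 + 0.090782 = 0.419053
B_C = 1 / 0.419053 = 2.3863
Highest B → broadest niche (most generalist): Andrena sp. B (B = 3.91).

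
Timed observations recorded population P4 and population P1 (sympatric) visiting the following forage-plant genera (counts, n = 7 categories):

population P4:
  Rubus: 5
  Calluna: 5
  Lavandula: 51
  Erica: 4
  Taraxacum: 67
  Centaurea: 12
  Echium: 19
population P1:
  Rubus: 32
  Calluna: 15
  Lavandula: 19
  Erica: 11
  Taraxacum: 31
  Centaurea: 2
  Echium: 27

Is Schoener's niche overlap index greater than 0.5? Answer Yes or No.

Proportions for population P4 (n=163): 5/163=0.0307, 5/163=0.0307, 51/163=0.3129, 4/163=0.0245, 67/163=0.4110, 12/163=0.0736, 19/163=0.1166
Proportions for population P1 (n=137): 32/137=0.2336, 15/137=0.1095, 19/137=0.1387, 11/137=0.0803, 31/137=0.2263, 2/137=0.0146, 27/137=0.1971
Σ|p₁ᵢ − p₂ᵢ| = 0.2029 + 0.0788 + 0.1742 + 0.0558 + 0.1847 + 0.0590 + 0.0805 = 0.8359
D = 1 − ½ × 0.8359 = 1 − 0.41795 = 0.58205
D = 0.58205 > 0.5 → Yes.

Yes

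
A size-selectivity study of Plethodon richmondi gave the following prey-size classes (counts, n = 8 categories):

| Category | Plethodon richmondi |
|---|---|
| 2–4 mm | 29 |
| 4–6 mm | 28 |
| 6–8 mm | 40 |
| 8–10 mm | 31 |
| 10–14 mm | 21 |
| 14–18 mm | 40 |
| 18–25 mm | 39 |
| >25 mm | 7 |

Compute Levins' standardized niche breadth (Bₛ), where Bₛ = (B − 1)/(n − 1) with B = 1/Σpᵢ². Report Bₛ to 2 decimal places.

0.87

Proportions for Plethodon richmondi (n=235): 29/235=0.1234, 28/235=0.1191, 40/235=0.1702, 31/235=0.1319, 21/235=0.0894, 40/235=0.1702, 39/235=0.1660, 7/235=0.0298
Σpᵢ² = 0.1234² + 0.1191² + 0.1702² + 0.1319² + 0.0894² + 0.1702² + 0.1660² + 0.0298² = 0.015228 + 0.014185 + 0.028968 + 0.017398 + 0.007992 + 0.028968 + 0.027556 + 0.000888 = 0.141183
B = 1 / 0.141183 = 7.0830
Bₛ = (B − 1)/(n − 1) = (7.0830 − 1)/(8 − 1) = 6.0830/7 = 0.8690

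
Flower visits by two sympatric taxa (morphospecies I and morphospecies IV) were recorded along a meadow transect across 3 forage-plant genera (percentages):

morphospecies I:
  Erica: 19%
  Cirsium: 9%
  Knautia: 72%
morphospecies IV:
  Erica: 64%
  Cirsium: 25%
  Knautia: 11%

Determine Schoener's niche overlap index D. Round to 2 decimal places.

0.39

Convert percentages to proportions (divide by 100).
Σ|p₁ᵢ − p₂ᵢ| = 0.45 + 0.16 + 0.61 = 1.22
D = 1 − ½ × 1.22 = 1 − 0.610 = 0.3900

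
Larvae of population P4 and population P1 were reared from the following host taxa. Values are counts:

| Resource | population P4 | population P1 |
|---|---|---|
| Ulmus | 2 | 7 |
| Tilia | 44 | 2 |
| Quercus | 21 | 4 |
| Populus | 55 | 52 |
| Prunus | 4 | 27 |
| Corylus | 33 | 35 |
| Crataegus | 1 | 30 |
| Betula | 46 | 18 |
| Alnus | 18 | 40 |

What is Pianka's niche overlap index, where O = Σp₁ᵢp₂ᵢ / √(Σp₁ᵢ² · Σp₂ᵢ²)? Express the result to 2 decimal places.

Proportions for population P4 (n=224): 2/224=0.0089, 44/224=0.1964, 21/224=0.0938, 55/224=0.2455, 4/224=0.0179, 33/224=0.1473, 1/224=0.0045, 46/224=0.2054, 18/224=0.0804
Proportions for population P1 (n=215): 7/215=0.0326, 2/215=0.0093, 4/215=0.0186, 52/215=0.2419, 27/215=0.1256, 35/215=0.1628, 30/215=0.1395, 18/215=0.0837, 40/215=0.1860
Σ p₁ᵢp₂ᵢ = 0.000290 + 0.001827 + 0.001745 + 0.059386 + 0.002248 + 0.023980 + 0.000628 + 0.017192 + 0.014954 = 0.122250
Σp_1ᵢ² = 0.0089² + 0.1964² + 0.0938² + 0.2455² + 0.0179² + 0.1473² + 0.0045² + 0.2054² + 0.0804² = 0.000079 + 0.038573 + 0.008798 + 0.060270 + 0.000320 + 0.021697 + 0.000020 + 0.042189 + 0.006464 = 0.178410
Σp_2ᵢ² = 0.0326² + 0.0093² + 0.0186² + 0.2419² + 0.1256² + 0.1628² + 0.1395² + 0.0837² + 0.1860² = 0.001063 + 0.000086 + 0.000346 + 0.058516 + 0.015775 + 0.026504 + 0.019460 + 0.007006 + 0.034596 = 0.163352
O = 0.122250 / √(0.178410 × 0.163352) = 0.122250 / 0.1707151 = 0.7161

0.72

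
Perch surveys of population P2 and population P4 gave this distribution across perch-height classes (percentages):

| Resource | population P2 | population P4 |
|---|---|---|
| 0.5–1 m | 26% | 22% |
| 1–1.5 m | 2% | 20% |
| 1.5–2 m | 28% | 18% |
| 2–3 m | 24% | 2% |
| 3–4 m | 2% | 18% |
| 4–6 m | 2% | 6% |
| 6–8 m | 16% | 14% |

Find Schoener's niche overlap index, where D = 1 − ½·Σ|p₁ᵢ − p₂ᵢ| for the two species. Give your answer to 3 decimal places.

0.620

Convert percentages to proportions (divide by 100).
Σ|p₁ᵢ − p₂ᵢ| = 0.04 + 0.18 + 0.10 + 0.22 + 0.16 + 0.04 + 0.02 = 0.76
D = 1 − ½ × 0.76 = 1 − 0.380 = 0.62000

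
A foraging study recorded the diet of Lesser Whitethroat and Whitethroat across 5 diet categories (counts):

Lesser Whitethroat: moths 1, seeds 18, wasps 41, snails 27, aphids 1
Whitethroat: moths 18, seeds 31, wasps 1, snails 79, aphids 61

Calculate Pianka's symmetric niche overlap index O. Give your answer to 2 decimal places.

0.51

Proportions for Lesser Whitethroat (n=88): 1/88=0.0114, 18/88=0.2045, 41/88=0.4659, 27/88=0.3068, 1/88=0.0114
Proportions for Whitethroat (n=190): 18/190=0.0947, 31/190=0.1632, 1/190=0.0053, 79/190=0.4158, 61/190=0.3211
Σ p₁ᵢp₂ᵢ = 0.001080 + 0.033374 + 0.002469 + 0.127567 + 0.003661 = 0.168151
Σp_1ᵢ² = 0.0114² + 0.2045² + 0.4659² + 0.3068² + 0.0114² = 0.000130 + 0.041820 + 0.217063 + 0.094126 + 0.000130 = 0.353269
Σp_2ᵢ² = 0.0947² + 0.1632² + 0.0053² + 0.4158² + 0.3211² = 0.008968 + 0.026634 + 0.000028 + 0.172890 + 0.103105 = 0.311625
O = 0.168151 / √(0.353269 × 0.311625) = 0.168151 / 0.3317943 = 0.5068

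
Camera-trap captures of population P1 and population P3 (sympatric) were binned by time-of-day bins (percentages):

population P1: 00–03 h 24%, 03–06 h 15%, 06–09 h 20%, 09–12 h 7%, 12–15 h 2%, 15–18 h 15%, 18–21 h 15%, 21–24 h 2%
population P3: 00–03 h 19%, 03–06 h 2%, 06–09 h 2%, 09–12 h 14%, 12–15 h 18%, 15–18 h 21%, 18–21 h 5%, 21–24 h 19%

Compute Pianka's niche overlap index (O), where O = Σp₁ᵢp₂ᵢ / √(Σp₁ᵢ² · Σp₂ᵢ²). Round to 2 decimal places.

0.64

Convert percentages to proportions (divide by 100).
Σ p₁ᵢp₂ᵢ = 0.0456 + 0.0030 + 0.0040 + 0.0098 + 0.0036 + 0.0315 + 0.0075 + 0.0038 = 0.1088
Σp_1ᵢ² = 0.24² + 0.15² + 0.20² + 0.07² + 0.02² + 0.15² + 0.15² + 0.02² = 0.0576 + 0.0225 + 0.0400 + 0.0049 + 0.0004 + 0.0225 + 0.0225 + 0.0004 = 0.1708
Σp_2ᵢ² = 0.19² + 0.02² + 0.02² + 0.14² + 0.18² + 0.21² + 0.05² + 0.19² = 0.0361 + 0.0004 + 0.0004 + 0.0196 + 0.0324 + 0.0441 + 0.0025 + 0.0361 = 0.1716
O = 0.1088 / √(0.1708 × 0.1716) = 0.1088 / 0.17120 = 0.6355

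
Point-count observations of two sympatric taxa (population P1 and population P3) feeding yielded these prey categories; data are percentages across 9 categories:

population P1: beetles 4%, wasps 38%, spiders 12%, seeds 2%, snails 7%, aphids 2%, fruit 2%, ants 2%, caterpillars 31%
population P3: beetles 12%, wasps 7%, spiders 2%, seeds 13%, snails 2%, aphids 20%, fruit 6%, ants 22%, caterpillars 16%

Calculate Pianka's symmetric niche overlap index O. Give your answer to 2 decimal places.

0.48

Convert percentages to proportions (divide by 100).
Σ p₁ᵢp₂ᵢ = 0.0048 + 0.0266 + 0.0024 + 0.0026 + 0.0014 + 0.0040 + 0.0012 + 0.0044 + 0.0496 = 0.0970
Σp_1ᵢ² = 0.04² + 0.38² + 0.12² + 0.02² + 0.07² + 0.02² + 0.02² + 0.02² + 0.31² = 0.0016 + 0.1444 + 0.0144 + 0.0004 + 0.0049 + 0.0004 + 0.0004 + 0.0004 + 0.0961 = 0.2630
Σp_2ᵢ² = 0.12² + 0.07² + 0.02² + 0.13² + 0.02² + 0.20² + 0.06² + 0.22² + 0.16² = 0.0144 + 0.0049 + 0.0004 + 0.0169 + 0.0004 + 0.0400 + 0.0036 + 0.0484 + 0.0256 = 0.1546
O = 0.0970 / √(0.2630 × 0.1546) = 0.0970 / 0.20164 = 0.4811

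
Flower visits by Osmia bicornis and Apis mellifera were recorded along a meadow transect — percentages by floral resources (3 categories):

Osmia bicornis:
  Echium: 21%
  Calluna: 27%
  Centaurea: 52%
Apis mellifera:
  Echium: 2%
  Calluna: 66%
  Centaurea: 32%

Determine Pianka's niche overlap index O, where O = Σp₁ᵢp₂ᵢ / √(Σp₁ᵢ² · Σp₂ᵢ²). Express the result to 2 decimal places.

0.76

Convert percentages to proportions (divide by 100).
Σ p₁ᵢp₂ᵢ = 0.0042 + 0.1782 + 0.1664 = 0.3488
Σp_1ᵢ² = 0.21² + 0.27² + 0.52² = 0.0441 + 0.0729 + 0.2704 = 0.3874
Σp_2ᵢ² = 0.02² + 0.66² + 0.32² = 0.0004 + 0.4356 + 0.1024 = 0.5384
O = 0.3488 / √(0.3874 × 0.5384) = 0.3488 / 0.45670 = 0.7637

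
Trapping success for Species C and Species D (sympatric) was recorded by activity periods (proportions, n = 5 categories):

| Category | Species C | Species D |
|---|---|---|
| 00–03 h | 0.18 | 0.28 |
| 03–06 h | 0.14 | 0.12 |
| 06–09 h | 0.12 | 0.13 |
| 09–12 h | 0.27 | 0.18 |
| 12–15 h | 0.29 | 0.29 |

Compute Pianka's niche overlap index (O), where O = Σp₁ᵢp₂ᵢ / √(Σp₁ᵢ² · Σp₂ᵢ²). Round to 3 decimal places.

0.959

Σ p₁ᵢp₂ᵢ = 0.0504 + 0.0168 + 0.0156 + 0.0486 + 0.0841 = 0.2155
Σp_1ᵢ² = 0.18² + 0.14² + 0.12² + 0.27² + 0.29² = 0.0324 + 0.0196 + 0.0144 + 0.0729 + 0.0841 = 0.2234
Σp_2ᵢ² = 0.28² + 0.12² + 0.13² + 0.18² + 0.29² = 0.0784 + 0.0144 + 0.0169 + 0.0324 + 0.0841 = 0.2262
O = 0.2155 / √(0.2234 × 0.2262) = 0.2155 / 0.224796 = 0.95865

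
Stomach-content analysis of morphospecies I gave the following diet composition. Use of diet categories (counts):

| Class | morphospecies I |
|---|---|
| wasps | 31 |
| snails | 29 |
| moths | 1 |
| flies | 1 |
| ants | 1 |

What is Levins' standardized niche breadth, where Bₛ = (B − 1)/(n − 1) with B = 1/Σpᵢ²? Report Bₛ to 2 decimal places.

0.30

Proportions for morphospecies I (n=63): 31/63=0.4921, 29/63=0.4603, 1/63=0.0159, 1/63=0.0159, 1/63=0.0159
Σpᵢ² = 0.4921² + 0.4603² + 0.0159² + 0.0159² + 0.0159² = 0.242162 + 0.211876 + 0.000253 + 0.000253 + 0.000253 = 0.454797
B = 1 / 0.454797 = 2.1988
Bₛ = (B − 1)/(n − 1) = (2.1988 − 1)/(5 − 1) = 1.1988/4 = 0.2997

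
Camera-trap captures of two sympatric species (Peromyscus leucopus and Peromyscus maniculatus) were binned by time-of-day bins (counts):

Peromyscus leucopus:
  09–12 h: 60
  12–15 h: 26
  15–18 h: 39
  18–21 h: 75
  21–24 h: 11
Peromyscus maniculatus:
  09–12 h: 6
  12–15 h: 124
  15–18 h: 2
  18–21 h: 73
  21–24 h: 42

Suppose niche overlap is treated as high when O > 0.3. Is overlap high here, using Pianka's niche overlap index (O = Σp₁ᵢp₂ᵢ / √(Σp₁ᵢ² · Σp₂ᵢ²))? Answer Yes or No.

Yes

Proportions for Peromyscus leucopus (n=211): 60/211=0.2844, 26/211=0.1232, 39/211=0.1848, 75/211=0.3555, 11/211=0.0521
Proportions for Peromyscus maniculatus (n=247): 6/247=0.0243, 124/247=0.5020, 2/247=0.0081, 73/247=0.2955, 42/247=0.1700
Σ p₁ᵢp₂ᵢ = 0.006911 + 0.061846 + 0.001497 + 0.105050 + 0.008857 = 0.184161
Σp_1ᵢ² = 0.2844² + 0.1232² + 0.1848² + 0.3555² + 0.0521² = 0.080883 + 0.015178 + 0.034151 + 0.126380 + 0.002714 = 0.259306
Σp_2ᵢ² = 0.0243² + 0.5020² + 0.0081² + 0.2955² + 0.1700² = 0.000590 + 0.252004 + 0.000066 + 0.087320 + 0.028900 = 0.368880
O = 0.184161 / √(0.259306 × 0.368880) = 0.184161 / 0.3092779 = 0.5955
O = 0.5955 > 0.3 → Yes.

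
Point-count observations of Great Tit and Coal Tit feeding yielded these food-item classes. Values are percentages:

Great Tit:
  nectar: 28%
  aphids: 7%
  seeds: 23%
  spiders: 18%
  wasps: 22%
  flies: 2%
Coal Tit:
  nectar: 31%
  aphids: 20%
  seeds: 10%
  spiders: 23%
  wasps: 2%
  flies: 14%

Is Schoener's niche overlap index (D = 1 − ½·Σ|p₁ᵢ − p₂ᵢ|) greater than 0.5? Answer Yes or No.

Convert percentages to proportions (divide by 100).
Σ|p₁ᵢ − p₂ᵢ| = 0.03 + 0.13 + 0.13 + 0.05 + 0.20 + 0.12 = 0.66
D = 1 − ½ × 0.66 = 1 − 0.330 = 0.6700
D = 0.6700 > 0.5 → Yes.

Yes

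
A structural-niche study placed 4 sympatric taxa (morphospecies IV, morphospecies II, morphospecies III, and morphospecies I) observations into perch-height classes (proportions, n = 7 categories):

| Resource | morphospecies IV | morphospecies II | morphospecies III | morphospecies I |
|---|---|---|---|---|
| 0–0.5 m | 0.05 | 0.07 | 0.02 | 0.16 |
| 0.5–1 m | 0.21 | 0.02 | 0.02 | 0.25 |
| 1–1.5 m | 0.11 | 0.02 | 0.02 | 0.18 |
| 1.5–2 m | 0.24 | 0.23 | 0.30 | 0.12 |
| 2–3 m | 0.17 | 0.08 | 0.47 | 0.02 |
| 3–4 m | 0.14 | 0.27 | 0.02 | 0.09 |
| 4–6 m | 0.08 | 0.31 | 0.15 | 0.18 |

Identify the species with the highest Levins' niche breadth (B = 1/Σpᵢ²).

morphospecies IV

Σp_IVᵢ² = 0.05² + 0.21² + 0.11² + 0.24² + 0.17² + 0.14² + 0.08² = 0.0025 + 0.0441 + 0.0121 + 0.0576 + 0.0289 + 0.0196 + 0.0064 = 0.1712
B_IV = 1 / 0.1712 = 5.8411
Σp_IIᵢ² = 0.07² + 0.02² + 0.02² + 0.23² + 0.08² + 0.27² + 0.31² = 0.0049 + 0.0004 + 0.0004 + 0.0529 + 0.0064 + 0.0729 + 0.0961 = 0.2340
B_II = 1 / 0.2340 = 4.2735
Σp_IIIᵢ² = 0.02² + 0.02² + 0.02² + 0.30² + 0.47² + 0.02² + 0.15² = 0.0004 + 0.0004 + 0.0004 + 0.0900 + 0.2209 + 0.0004 + 0.0225 = 0.3350
B_III = 1 / 0.3350 = 2.9851
Σp_Iᵢ² = 0.16² + 0.25² + 0.18² + 0.12² + 0.02² + 0.09² + 0.18² = 0.0256 + 0.0625 + 0.0324 + 0.0144 + 0.0004 + 0.0081 + 0.0324 = 0.1758
B_I = 1 / 0.1758 = 5.6883
Highest B → broadest niche (most generalist): morphospecies IV (B = 5.84).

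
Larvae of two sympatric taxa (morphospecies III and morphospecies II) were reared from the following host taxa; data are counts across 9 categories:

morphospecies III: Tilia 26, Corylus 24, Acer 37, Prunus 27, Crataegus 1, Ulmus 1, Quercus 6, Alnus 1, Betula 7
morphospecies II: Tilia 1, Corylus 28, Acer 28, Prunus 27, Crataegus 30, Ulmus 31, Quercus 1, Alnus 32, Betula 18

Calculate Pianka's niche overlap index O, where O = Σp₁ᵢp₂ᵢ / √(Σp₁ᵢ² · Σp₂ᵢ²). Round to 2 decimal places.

0.62

Proportions for morphospecies III (n=130): 26/130=0.2000, 24/130=0.1846, 37/130=0.2846, 27/130=0.2077, 1/130=0.0077, 1/130=0.0077, 6/130=0.0462, 1/130=0.0077, 7/130=0.0538
Proportions for morphospecies II (n=196): 1/196=0.0051, 28/196=0.1429, 28/196=0.1429, 27/196=0.1378, 30/196=0.1531, 31/196=0.1582, 1/196=0.0051, 32/196=0.1633, 18/196=0.0918
Σ p₁ᵢp₂ᵢ = 0.001020 + 0.026379 + 0.040669 + 0.028621 + 0.001179 + 0.001218 + 0.000236 + 0.001257 + 0.004939 = 0.105518
Σp_1ᵢ² = 0.2000² + 0.1846² + 0.2846² + 0.2077² + 0.0077² + 0.0077² + 0.0462² + 0.0077² + 0.0538² = 0.040000 + 0.034077 + 0.080997 + 0.043139 + 0.000059 + 0.000059 + 0.002134 + 0.000059 + 0.002894 = 0.203418
Σp_2ᵢ² = 0.0051² + 0.1429² + 0.1429² + 0.1378² + 0.1531² + 0.1582² + 0.0051² + 0.1633² + 0.0918² = 0.000026 + 0.020420 + 0.020420 + 0.018989 + 0.023440 + 0.025027 + 0.000026 + 0.026667 + 0.008427 = 0.143442
O = 0.105518 / √(0.203418 × 0.143442) = 0.105518 / 0.1708177 = 0.6177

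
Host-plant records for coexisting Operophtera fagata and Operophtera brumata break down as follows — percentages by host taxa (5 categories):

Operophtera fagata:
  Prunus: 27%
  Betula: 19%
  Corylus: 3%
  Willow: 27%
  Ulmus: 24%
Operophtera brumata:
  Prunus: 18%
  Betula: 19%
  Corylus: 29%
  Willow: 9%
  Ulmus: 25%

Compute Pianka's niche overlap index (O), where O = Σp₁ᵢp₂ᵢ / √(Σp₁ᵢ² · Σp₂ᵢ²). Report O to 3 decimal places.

Convert percentages to proportions (divide by 100).
Σ p₁ᵢp₂ᵢ = 0.0486 + 0.0361 + 0.0087 + 0.0243 + 0.0600 = 0.1777
Σp_1ᵢ² = 0.27² + 0.19² + 0.03² + 0.27² + 0.24² = 0.0729 + 0.0361 + 0.0009 + 0.0729 + 0.0576 = 0.2404
Σp_2ᵢ² = 0.18² + 0.19² + 0.29² + 0.09² + 0.25² = 0.0324 + 0.0361 + 0.0841 + 0.0081 + 0.0625 = 0.2232
O = 0.1777 / √(0.2404 × 0.2232) = 0.1777 / 0.231640 = 0.76714

0.767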